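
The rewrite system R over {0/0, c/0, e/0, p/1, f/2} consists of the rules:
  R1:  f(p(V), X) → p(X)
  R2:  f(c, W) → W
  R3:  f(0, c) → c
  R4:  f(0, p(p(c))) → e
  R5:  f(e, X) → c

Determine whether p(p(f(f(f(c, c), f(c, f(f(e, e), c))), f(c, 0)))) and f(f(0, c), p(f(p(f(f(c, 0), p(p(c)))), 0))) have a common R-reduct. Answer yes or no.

Reduce t₁ = p(p(f(f(f(c, c), f(c, f(f(e, e), c))), f(c, 0)))):
1. p(p(f(f(f(c, c), f(c, f(f(e, e), c))), f(c, 0))))  →  p(p(f(f(c, f(c, f(f(e, e), c))), f(c, 0))))   [R2 at 1.1.1.1]
2. p(p(f(f(c, f(c, f(f(e, e), c))), f(c, 0))))  →  p(p(f(f(c, f(f(e, e), c)), f(c, 0))))   [R2 at 1.1.1]
3. p(p(f(f(c, f(f(e, e), c)), f(c, 0))))  →  p(p(f(f(f(e, e), c), f(c, 0))))   [R2 at 1.1.1]
4. p(p(f(f(f(e, e), c), f(c, 0))))  →  p(p(f(f(c, c), f(c, 0))))   [R5 at 1.1.1.1]
5. p(p(f(f(c, c), f(c, 0))))  →  p(p(f(c, f(c, 0))))   [R2 at 1.1.1]
6. p(p(f(c, f(c, 0))))  →  p(p(f(c, 0)))   [R2 at 1.1]
7. p(p(f(c, 0)))  →  p(p(0))   [R2 at 1.1]

Reduce t₂ = f(f(0, c), p(f(p(f(f(c, 0), p(p(c)))), 0))):
1. f(f(0, c), p(f(p(f(f(c, 0), p(p(c)))), 0)))  →  f(c, p(f(p(f(f(c, 0), p(p(c)))), 0)))   [R3 at 1]
2. f(c, p(f(p(f(f(c, 0), p(p(c)))), 0)))  →  p(f(p(f(f(c, 0), p(p(c)))), 0))   [R2 at ε]
3. p(f(p(f(f(c, 0), p(p(c)))), 0))  →  p(p(0))   [R1 at 1]

yes — NF(t₁) = p(p(0)), NF(t₂) = p(p(0))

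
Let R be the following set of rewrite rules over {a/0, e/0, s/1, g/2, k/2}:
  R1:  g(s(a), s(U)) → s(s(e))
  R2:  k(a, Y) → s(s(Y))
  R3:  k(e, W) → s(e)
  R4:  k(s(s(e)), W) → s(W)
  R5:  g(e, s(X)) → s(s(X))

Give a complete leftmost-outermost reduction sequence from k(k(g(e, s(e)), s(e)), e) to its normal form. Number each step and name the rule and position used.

s(e)

1. k(k(g(e, s(e)), s(e)), e)  →  k(k(s(s(e)), s(e)), e)   [R5 at 1.1]
2. k(k(s(s(e)), s(e)), e)  →  k(s(s(e)), e)   [R4 at 1]
3. k(s(s(e)), e)  →  s(e)   [R4 at ε]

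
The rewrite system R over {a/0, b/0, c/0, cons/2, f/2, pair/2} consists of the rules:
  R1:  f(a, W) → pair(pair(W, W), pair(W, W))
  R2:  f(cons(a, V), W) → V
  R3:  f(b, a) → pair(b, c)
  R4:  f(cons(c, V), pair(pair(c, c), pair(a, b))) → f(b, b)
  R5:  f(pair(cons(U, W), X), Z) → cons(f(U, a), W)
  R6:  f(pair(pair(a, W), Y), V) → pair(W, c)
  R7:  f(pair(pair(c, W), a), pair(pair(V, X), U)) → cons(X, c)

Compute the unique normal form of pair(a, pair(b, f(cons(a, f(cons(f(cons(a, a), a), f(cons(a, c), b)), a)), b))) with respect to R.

1. pair(a, pair(b, f(cons(a, f(cons(f(cons(a, a), a), f(cons(a, c), b)), a)), b)))  →  pair(a, pair(b, f(cons(f(cons(a, a), a), f(cons(a, c), b)), a)))   [R2 at 2.2]
2. pair(a, pair(b, f(cons(f(cons(a, a), a), f(cons(a, c), b)), a)))  →  pair(a, pair(b, f(cons(a, f(cons(a, c), b)), a)))   [R2 at 2.2.1.1]
3. pair(a, pair(b, f(cons(a, f(cons(a, c), b)), a)))  →  pair(a, pair(b, f(cons(a, c), b)))   [R2 at 2.2]
4. pair(a, pair(b, f(cons(a, c), b)))  →  pair(a, pair(b, c))   [R2 at 2.2]

pair(a, pair(b, c))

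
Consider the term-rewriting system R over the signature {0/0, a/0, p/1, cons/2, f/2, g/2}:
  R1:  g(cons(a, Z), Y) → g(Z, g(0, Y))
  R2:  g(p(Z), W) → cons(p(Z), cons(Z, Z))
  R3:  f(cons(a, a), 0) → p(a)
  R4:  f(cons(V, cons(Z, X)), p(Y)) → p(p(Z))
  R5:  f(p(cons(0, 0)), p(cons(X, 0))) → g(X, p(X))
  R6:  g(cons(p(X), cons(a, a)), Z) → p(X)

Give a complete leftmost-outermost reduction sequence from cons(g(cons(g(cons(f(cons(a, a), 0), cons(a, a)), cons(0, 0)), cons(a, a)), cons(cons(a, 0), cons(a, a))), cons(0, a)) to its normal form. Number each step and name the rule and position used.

1. cons(g(cons(g(cons(f(cons(a, a), 0), cons(a, a)), cons(0, 0)), cons(a, a)), cons(cons(a, 0), cons(a, a))), cons(0, a))  →  cons(g(cons(g(cons(p(a), cons(a, a)), cons(0, 0)), cons(a, a)), cons(cons(a, 0), cons(a, a))), cons(0, a))   [R3 at 1.1.1.1.1]
2. cons(g(cons(g(cons(p(a), cons(a, a)), cons(0, 0)), cons(a, a)), cons(cons(a, 0), cons(a, a))), cons(0, a))  →  cons(g(cons(p(a), cons(a, a)), cons(cons(a, 0), cons(a, a))), cons(0, a))   [R6 at 1.1.1]
3. cons(g(cons(p(a), cons(a, a)), cons(cons(a, 0), cons(a, a))), cons(0, a))  →  cons(p(a), cons(0, a))   [R6 at 1]

cons(p(a), cons(0, a))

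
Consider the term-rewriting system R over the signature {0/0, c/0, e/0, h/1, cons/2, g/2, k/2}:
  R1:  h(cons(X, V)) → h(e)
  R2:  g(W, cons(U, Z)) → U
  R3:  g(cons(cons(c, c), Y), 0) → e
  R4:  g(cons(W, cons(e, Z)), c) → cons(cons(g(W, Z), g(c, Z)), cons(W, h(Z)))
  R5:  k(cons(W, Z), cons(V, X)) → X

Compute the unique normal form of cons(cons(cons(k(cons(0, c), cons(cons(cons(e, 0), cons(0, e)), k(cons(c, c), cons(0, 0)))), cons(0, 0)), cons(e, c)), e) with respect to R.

cons(cons(cons(0, cons(0, 0)), cons(e, c)), e)

1. cons(cons(cons(k(cons(0, c), cons(cons(cons(e, 0), cons(0, e)), k(cons(c, c), cons(0, 0)))), cons(0, 0)), cons(e, c)), e)  →  cons(cons(cons(k(cons(c, c), cons(0, 0)), cons(0, 0)), cons(e, c)), e)   [R5 at 1.1.1]
2. cons(cons(cons(k(cons(c, c), cons(0, 0)), cons(0, 0)), cons(e, c)), e)  →  cons(cons(cons(0, cons(0, 0)), cons(e, c)), e)   [R5 at 1.1.1]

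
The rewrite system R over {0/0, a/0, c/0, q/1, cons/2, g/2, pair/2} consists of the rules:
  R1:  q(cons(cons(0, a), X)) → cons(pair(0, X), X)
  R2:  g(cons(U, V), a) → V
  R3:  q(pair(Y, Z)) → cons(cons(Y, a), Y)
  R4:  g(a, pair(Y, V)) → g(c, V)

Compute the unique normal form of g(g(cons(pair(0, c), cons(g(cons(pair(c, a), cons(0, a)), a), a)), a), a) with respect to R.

1. g(g(cons(pair(0, c), cons(g(cons(pair(c, a), cons(0, a)), a), a)), a), a)  →  g(cons(g(cons(pair(c, a), cons(0, a)), a), a), a)   [R2 at 1]
2. g(cons(g(cons(pair(c, a), cons(0, a)), a), a), a)  →  a   [R2 at ε]

a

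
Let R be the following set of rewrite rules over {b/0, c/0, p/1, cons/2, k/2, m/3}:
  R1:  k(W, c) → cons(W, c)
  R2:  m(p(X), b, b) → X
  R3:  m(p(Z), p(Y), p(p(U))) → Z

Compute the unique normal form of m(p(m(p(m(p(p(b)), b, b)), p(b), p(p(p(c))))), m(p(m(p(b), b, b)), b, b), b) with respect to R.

p(b)

1. m(p(m(p(m(p(p(b)), b, b)), p(b), p(p(p(c))))), m(p(m(p(b), b, b)), b, b), b)  →  m(p(m(p(p(b)), b, b)), m(p(m(p(b), b, b)), b, b), b)   [R3 at 1.1]
2. m(p(m(p(p(b)), b, b)), m(p(m(p(b), b, b)), b, b), b)  →  m(p(p(b)), m(p(m(p(b), b, b)), b, b), b)   [R2 at 1.1]
3. m(p(p(b)), m(p(m(p(b), b, b)), b, b), b)  →  m(p(p(b)), m(p(b), b, b), b)   [R2 at 2]
4. m(p(p(b)), m(p(b), b, b), b)  →  m(p(p(b)), b, b)   [R2 at 2]
5. m(p(p(b)), b, b)  →  p(b)   [R2 at ε]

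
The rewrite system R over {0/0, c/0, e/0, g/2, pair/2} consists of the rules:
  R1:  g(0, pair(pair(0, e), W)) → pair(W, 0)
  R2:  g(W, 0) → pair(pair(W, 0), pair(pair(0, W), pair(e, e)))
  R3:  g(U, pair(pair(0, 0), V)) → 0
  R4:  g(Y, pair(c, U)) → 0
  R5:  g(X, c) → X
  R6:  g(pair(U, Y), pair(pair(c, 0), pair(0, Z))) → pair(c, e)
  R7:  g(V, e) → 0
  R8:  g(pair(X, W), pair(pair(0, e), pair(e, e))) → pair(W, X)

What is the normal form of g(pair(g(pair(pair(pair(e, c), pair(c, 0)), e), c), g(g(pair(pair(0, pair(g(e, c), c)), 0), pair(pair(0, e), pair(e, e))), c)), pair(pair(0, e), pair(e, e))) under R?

1. g(pair(g(pair(pair(pair(e, c), pair(c, 0)), e), c), g(g(pair(pair(0, pair(g(e, c), c)), 0), pair(pair(0, e), pair(e, e))), c)), pair(pair(0, e), pair(e, e)))  →  pair(g(g(pair(pair(0, pair(g(e, c), c)), 0), pair(pair(0, e), pair(e, e))), c), g(pair(pair(pair(e, c), pair(c, 0)), e), c))   [R8 at ε]
2. pair(g(g(pair(pair(0, pair(g(e, c), c)), 0), pair(pair(0, e), pair(e, e))), c), g(pair(pair(pair(e, c), pair(c, 0)), e), c))  →  pair(g(pair(pair(0, pair(g(e, c), c)), 0), pair(pair(0, e), pair(e, e))), g(pair(pair(pair(e, c), pair(c, 0)), e), c))   [R5 at 1]
3. pair(g(pair(pair(0, pair(g(e, c), c)), 0), pair(pair(0, e), pair(e, e))), g(pair(pair(pair(e, c), pair(c, 0)), e), c))  →  pair(pair(0, pair(0, pair(g(e, c), c))), g(pair(pair(pair(e, c), pair(c, 0)), e), c))   [R8 at 1]
4. pair(pair(0, pair(0, pair(g(e, c), c))), g(pair(pair(pair(e, c), pair(c, 0)), e), c))  →  pair(pair(0, pair(0, pair(e, c))), g(pair(pair(pair(e, c), pair(c, 0)), e), c))   [R5 at 1.2.2.1]
5. pair(pair(0, pair(0, pair(e, c))), g(pair(pair(pair(e, c), pair(c, 0)), e), c))  →  pair(pair(0, pair(0, pair(e, c))), pair(pair(pair(e, c), pair(c, 0)), e))   [R5 at 2]

pair(pair(0, pair(0, pair(e, c))), pair(pair(pair(e, c), pair(c, 0)), e))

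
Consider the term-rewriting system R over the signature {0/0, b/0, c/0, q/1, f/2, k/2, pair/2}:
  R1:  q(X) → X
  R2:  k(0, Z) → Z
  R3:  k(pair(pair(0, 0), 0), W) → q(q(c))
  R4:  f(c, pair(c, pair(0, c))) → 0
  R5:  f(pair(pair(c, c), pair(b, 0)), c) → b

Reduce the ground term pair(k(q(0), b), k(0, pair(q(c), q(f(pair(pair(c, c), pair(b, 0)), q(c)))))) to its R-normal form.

1. pair(k(q(0), b), k(0, pair(q(c), q(f(pair(pair(c, c), pair(b, 0)), q(c))))))  →  pair(k(0, b), k(0, pair(q(c), q(f(pair(pair(c, c), pair(b, 0)), q(c))))))   [R1 at 1.1]
2. pair(k(0, b), k(0, pair(q(c), q(f(pair(pair(c, c), pair(b, 0)), q(c))))))  →  pair(b, k(0, pair(q(c), q(f(pair(pair(c, c), pair(b, 0)), q(c))))))   [R2 at 1]
3. pair(b, k(0, pair(q(c), q(f(pair(pair(c, c), pair(b, 0)), q(c))))))  →  pair(b, pair(q(c), q(f(pair(pair(c, c), pair(b, 0)), q(c)))))   [R2 at 2]
4. pair(b, pair(q(c), q(f(pair(pair(c, c), pair(b, 0)), q(c)))))  →  pair(b, pair(c, q(f(pair(pair(c, c), pair(b, 0)), q(c)))))   [R1 at 2.1]
5. pair(b, pair(c, q(f(pair(pair(c, c), pair(b, 0)), q(c)))))  →  pair(b, pair(c, f(pair(pair(c, c), pair(b, 0)), q(c))))   [R1 at 2.2]
6. pair(b, pair(c, f(pair(pair(c, c), pair(b, 0)), q(c))))  →  pair(b, pair(c, f(pair(pair(c, c), pair(b, 0)), c)))   [R1 at 2.2.2]
7. pair(b, pair(c, f(pair(pair(c, c), pair(b, 0)), c)))  →  pair(b, pair(c, b))   [R5 at 2.2]

pair(b, pair(c, b))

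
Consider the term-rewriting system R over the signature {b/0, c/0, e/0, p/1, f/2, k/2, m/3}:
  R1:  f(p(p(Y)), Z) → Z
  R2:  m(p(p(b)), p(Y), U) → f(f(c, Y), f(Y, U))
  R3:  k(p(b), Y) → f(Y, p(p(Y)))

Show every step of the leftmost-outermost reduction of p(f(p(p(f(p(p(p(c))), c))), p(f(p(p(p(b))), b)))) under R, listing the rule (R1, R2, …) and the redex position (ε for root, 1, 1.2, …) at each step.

1. p(f(p(p(f(p(p(p(c))), c))), p(f(p(p(p(b))), b))))  →  p(p(f(p(p(p(b))), b)))   [R1 at 1]
2. p(p(f(p(p(p(b))), b)))  →  p(p(b))   [R1 at 1.1]

p(p(b))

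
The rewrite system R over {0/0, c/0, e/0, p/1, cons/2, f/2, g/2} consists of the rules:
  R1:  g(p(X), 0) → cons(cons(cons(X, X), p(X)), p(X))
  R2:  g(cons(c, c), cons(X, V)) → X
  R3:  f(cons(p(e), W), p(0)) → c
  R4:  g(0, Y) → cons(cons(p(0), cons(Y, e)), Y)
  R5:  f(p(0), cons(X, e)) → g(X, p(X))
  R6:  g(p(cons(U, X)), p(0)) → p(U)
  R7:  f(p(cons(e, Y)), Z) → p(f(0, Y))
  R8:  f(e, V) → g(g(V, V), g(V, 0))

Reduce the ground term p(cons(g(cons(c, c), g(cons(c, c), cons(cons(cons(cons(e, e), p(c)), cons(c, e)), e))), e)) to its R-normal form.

1. p(cons(g(cons(c, c), g(cons(c, c), cons(cons(cons(cons(e, e), p(c)), cons(c, e)), e))), e))  →  p(cons(g(cons(c, c), cons(cons(cons(e, e), p(c)), cons(c, e))), e))   [R2 at 1.1.2]
2. p(cons(g(cons(c, c), cons(cons(cons(e, e), p(c)), cons(c, e))), e))  →  p(cons(cons(cons(e, e), p(c)), e))   [R2 at 1.1]

p(cons(cons(cons(e, e), p(c)), e))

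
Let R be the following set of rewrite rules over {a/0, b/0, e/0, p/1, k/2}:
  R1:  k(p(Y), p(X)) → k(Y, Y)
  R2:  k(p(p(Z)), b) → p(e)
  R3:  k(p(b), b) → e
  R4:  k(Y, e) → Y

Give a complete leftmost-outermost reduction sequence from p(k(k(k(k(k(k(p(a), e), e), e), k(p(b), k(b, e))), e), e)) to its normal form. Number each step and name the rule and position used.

1. p(k(k(k(k(k(k(p(a), e), e), e), k(p(b), k(b, e))), e), e))  →  p(k(k(k(k(k(p(a), e), e), e), k(p(b), k(b, e))), e))   [R4 at 1]
2. p(k(k(k(k(k(p(a), e), e), e), k(p(b), k(b, e))), e))  →  p(k(k(k(k(p(a), e), e), e), k(p(b), k(b, e))))   [R4 at 1]
3. p(k(k(k(k(p(a), e), e), e), k(p(b), k(b, e))))  →  p(k(k(k(p(a), e), e), k(p(b), k(b, e))))   [R4 at 1.1]
4. p(k(k(k(p(a), e), e), k(p(b), k(b, e))))  →  p(k(k(p(a), e), k(p(b), k(b, e))))   [R4 at 1.1]
5. p(k(k(p(a), e), k(p(b), k(b, e))))  →  p(k(p(a), k(p(b), k(b, e))))   [R4 at 1.1]
6. p(k(p(a), k(p(b), k(b, e))))  →  p(k(p(a), k(p(b), b)))   [R4 at 1.2.2]
7. p(k(p(a), k(p(b), b)))  →  p(k(p(a), e))   [R3 at 1.2]
8. p(k(p(a), e))  →  p(p(a))   [R4 at 1]

p(p(a))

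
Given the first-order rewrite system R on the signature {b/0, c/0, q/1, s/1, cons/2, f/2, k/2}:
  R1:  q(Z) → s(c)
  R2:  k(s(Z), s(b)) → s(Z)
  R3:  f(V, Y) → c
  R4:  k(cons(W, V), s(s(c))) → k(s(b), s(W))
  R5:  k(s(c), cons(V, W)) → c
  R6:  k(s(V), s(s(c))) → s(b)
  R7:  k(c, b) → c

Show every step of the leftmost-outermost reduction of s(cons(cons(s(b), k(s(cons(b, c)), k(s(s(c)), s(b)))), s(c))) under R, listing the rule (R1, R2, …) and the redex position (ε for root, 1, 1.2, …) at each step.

s(cons(cons(s(b), s(b)), s(c)))

1. s(cons(cons(s(b), k(s(cons(b, c)), k(s(s(c)), s(b)))), s(c)))  →  s(cons(cons(s(b), k(s(cons(b, c)), s(s(c)))), s(c)))   [R2 at 1.1.2.2]
2. s(cons(cons(s(b), k(s(cons(b, c)), s(s(c)))), s(c)))  →  s(cons(cons(s(b), s(b)), s(c)))   [R6 at 1.1.2]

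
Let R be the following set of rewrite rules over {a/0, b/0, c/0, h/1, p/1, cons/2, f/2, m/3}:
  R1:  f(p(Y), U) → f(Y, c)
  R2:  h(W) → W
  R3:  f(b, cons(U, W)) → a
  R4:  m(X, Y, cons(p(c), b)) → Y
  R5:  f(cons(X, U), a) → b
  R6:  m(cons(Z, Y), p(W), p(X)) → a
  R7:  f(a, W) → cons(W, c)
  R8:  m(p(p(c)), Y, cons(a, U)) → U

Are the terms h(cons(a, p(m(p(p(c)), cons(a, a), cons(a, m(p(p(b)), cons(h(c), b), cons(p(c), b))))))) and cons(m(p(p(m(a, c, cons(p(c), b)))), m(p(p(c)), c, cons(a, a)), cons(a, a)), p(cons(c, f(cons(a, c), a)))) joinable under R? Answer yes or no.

Reduce t₁ = h(cons(a, p(m(p(p(c)), cons(a, a), cons(a, m(p(p(b)), cons(h(c), b), cons(p(c), b))))))):
1. h(cons(a, p(m(p(p(c)), cons(a, a), cons(a, m(p(p(b)), cons(h(c), b), cons(p(c), b)))))))  →  cons(a, p(m(p(p(c)), cons(a, a), cons(a, m(p(p(b)), cons(h(c), b), cons(p(c), b))))))   [R2 at ε]
2. cons(a, p(m(p(p(c)), cons(a, a), cons(a, m(p(p(b)), cons(h(c), b), cons(p(c), b))))))  →  cons(a, p(m(p(p(b)), cons(h(c), b), cons(p(c), b))))   [R8 at 2.1]
3. cons(a, p(m(p(p(b)), cons(h(c), b), cons(p(c), b))))  →  cons(a, p(cons(h(c), b)))   [R4 at 2.1]
4. cons(a, p(cons(h(c), b)))  →  cons(a, p(cons(c, b)))   [R2 at 2.1.1]

Reduce t₂ = cons(m(p(p(m(a, c, cons(p(c), b)))), m(p(p(c)), c, cons(a, a)), cons(a, a)), p(cons(c, f(cons(a, c), a)))):
1. cons(m(p(p(m(a, c, cons(p(c), b)))), m(p(p(c)), c, cons(a, a)), cons(a, a)), p(cons(c, f(cons(a, c), a))))  →  cons(m(p(p(c)), m(p(p(c)), c, cons(a, a)), cons(a, a)), p(cons(c, f(cons(a, c), a))))   [R4 at 1.1.1.1]
2. cons(m(p(p(c)), m(p(p(c)), c, cons(a, a)), cons(a, a)), p(cons(c, f(cons(a, c), a))))  →  cons(a, p(cons(c, f(cons(a, c), a))))   [R8 at 1]
3. cons(a, p(cons(c, f(cons(a, c), a))))  →  cons(a, p(cons(c, b)))   [R5 at 2.1.2]

yes — NF(t₁) = cons(a, p(cons(c, b))), NF(t₂) = cons(a, p(cons(c, b)))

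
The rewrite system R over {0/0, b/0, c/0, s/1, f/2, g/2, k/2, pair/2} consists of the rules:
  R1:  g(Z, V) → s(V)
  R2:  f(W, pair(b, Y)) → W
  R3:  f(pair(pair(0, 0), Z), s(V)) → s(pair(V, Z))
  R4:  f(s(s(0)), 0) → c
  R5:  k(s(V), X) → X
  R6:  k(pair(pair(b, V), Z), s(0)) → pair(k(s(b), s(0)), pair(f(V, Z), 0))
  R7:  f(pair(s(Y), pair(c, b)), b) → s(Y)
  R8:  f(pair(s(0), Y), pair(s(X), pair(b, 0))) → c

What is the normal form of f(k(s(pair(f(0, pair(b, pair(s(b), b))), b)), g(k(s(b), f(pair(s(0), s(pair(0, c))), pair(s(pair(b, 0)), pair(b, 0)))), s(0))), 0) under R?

c

1. f(k(s(pair(f(0, pair(b, pair(s(b), b))), b)), g(k(s(b), f(pair(s(0), s(pair(0, c))), pair(s(pair(b, 0)), pair(b, 0)))), s(0))), 0)  →  f(g(k(s(b), f(pair(s(0), s(pair(0, c))), pair(s(pair(b, 0)), pair(b, 0)))), s(0)), 0)   [R5 at 1]
2. f(g(k(s(b), f(pair(s(0), s(pair(0, c))), pair(s(pair(b, 0)), pair(b, 0)))), s(0)), 0)  →  f(s(s(0)), 0)   [R1 at 1]
3. f(s(s(0)), 0)  →  c   [R4 at ε]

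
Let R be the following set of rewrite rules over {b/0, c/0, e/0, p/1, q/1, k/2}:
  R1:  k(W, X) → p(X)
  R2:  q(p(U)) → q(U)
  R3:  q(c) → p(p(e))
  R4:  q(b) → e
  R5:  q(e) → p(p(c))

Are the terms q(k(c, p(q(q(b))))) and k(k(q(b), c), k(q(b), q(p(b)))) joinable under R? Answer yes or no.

yes — NF(t₁) = p(p(e)), NF(t₂) = p(p(e))

Reduce t₁ = q(k(c, p(q(q(b))))):
1. q(k(c, p(q(q(b)))))  →  q(p(p(q(q(b)))))   [R1 at 1]
2. q(p(p(q(q(b)))))  →  q(p(q(q(b))))   [R2 at ε]
3. q(p(q(q(b))))  →  q(q(q(b)))   [R2 at ε]
4. q(q(q(b)))  →  q(q(e))   [R4 at 1.1]
5. q(q(e))  →  q(p(p(c)))   [R5 at 1]
6. q(p(p(c)))  →  q(p(c))   [R2 at ε]
7. q(p(c))  →  q(c)   [R2 at ε]
8. q(c)  →  p(p(e))   [R3 at ε]

Reduce t₂ = k(k(q(b), c), k(q(b), q(p(b)))):
1. k(k(q(b), c), k(q(b), q(p(b))))  →  p(k(q(b), q(p(b))))   [R1 at ε]
2. p(k(q(b), q(p(b))))  →  p(p(q(p(b))))   [R1 at 1]
3. p(p(q(p(b))))  →  p(p(q(b)))   [R2 at 1.1]
4. p(p(q(b)))  →  p(p(e))   [R4 at 1.1]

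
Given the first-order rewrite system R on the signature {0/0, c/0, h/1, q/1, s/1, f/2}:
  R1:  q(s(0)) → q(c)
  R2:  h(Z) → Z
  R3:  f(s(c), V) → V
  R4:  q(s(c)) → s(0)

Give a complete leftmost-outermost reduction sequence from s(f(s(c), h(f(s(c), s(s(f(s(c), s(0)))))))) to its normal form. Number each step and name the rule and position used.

1. s(f(s(c), h(f(s(c), s(s(f(s(c), s(0))))))))  →  s(h(f(s(c), s(s(f(s(c), s(0)))))))   [R3 at 1]
2. s(h(f(s(c), s(s(f(s(c), s(0)))))))  →  s(f(s(c), s(s(f(s(c), s(0))))))   [R2 at 1]
3. s(f(s(c), s(s(f(s(c), s(0))))))  →  s(s(s(f(s(c), s(0)))))   [R3 at 1]
4. s(s(s(f(s(c), s(0)))))  →  s(s(s(s(0))))   [R3 at 1.1.1]

s(s(s(s(0))))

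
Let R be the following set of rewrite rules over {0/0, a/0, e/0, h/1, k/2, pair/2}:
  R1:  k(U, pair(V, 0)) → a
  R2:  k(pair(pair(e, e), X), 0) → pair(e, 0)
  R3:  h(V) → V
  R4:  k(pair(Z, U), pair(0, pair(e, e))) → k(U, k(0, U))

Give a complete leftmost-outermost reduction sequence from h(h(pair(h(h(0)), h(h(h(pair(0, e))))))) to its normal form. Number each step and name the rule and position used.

1. h(h(pair(h(h(0)), h(h(h(pair(0, e)))))))  →  h(pair(h(h(0)), h(h(h(pair(0, e))))))   [R3 at ε]
2. h(pair(h(h(0)), h(h(h(pair(0, e))))))  →  pair(h(h(0)), h(h(h(pair(0, e)))))   [R3 at ε]
3. pair(h(h(0)), h(h(h(pair(0, e)))))  →  pair(h(0), h(h(h(pair(0, e)))))   [R3 at 1]
4. pair(h(0), h(h(h(pair(0, e)))))  →  pair(0, h(h(h(pair(0, e)))))   [R3 at 1]
5. pair(0, h(h(h(pair(0, e)))))  →  pair(0, h(h(pair(0, e))))   [R3 at 2]
6. pair(0, h(h(pair(0, e))))  →  pair(0, h(pair(0, e)))   [R3 at 2]
7. pair(0, h(pair(0, e)))  →  pair(0, pair(0, e))   [R3 at 2]

pair(0, pair(0, e))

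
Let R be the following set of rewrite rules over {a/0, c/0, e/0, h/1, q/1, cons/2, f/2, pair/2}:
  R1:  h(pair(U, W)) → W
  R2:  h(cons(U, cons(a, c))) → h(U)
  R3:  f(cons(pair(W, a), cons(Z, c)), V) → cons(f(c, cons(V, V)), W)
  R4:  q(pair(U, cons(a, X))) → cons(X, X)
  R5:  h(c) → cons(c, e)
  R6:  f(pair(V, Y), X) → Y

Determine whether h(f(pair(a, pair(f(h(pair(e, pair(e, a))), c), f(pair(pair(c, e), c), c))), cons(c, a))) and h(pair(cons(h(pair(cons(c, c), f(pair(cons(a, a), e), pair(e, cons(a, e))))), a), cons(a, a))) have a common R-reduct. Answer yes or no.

no — NF(t₁) = c, NF(t₂) = cons(a, a)

Reduce t₁ = h(f(pair(a, pair(f(h(pair(e, pair(e, a))), c), f(pair(pair(c, e), c), c))), cons(c, a))):
1. h(f(pair(a, pair(f(h(pair(e, pair(e, a))), c), f(pair(pair(c, e), c), c))), cons(c, a)))  →  h(pair(f(h(pair(e, pair(e, a))), c), f(pair(pair(c, e), c), c)))   [R6 at 1]
2. h(pair(f(h(pair(e, pair(e, a))), c), f(pair(pair(c, e), c), c)))  →  f(pair(pair(c, e), c), c)   [R1 at ε]
3. f(pair(pair(c, e), c), c)  →  c   [R6 at ε]

Reduce t₂ = h(pair(cons(h(pair(cons(c, c), f(pair(cons(a, a), e), pair(e, cons(a, e))))), a), cons(a, a))):
1. h(pair(cons(h(pair(cons(c, c), f(pair(cons(a, a), e), pair(e, cons(a, e))))), a), cons(a, a)))  →  cons(a, a)   [R1 at ε]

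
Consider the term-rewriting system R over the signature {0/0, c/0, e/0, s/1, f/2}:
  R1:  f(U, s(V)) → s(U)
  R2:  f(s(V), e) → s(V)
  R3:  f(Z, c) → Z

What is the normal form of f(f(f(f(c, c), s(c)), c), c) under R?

s(c)

1. f(f(f(f(c, c), s(c)), c), c)  →  f(f(f(c, c), s(c)), c)   [R3 at ε]
2. f(f(f(c, c), s(c)), c)  →  f(f(c, c), s(c))   [R3 at ε]
3. f(f(c, c), s(c))  →  s(f(c, c))   [R1 at ε]
4. s(f(c, c))  →  s(c)   [R3 at 1]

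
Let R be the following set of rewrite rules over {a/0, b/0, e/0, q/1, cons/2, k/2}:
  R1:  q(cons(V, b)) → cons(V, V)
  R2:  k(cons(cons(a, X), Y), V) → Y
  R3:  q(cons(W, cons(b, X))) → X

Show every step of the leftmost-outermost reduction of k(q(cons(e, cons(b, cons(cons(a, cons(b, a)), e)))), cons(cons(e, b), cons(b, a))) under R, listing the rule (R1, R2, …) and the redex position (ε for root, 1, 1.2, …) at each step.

e

1. k(q(cons(e, cons(b, cons(cons(a, cons(b, a)), e)))), cons(cons(e, b), cons(b, a)))  →  k(cons(cons(a, cons(b, a)), e), cons(cons(e, b), cons(b, a)))   [R3 at 1]
2. k(cons(cons(a, cons(b, a)), e), cons(cons(e, b), cons(b, a)))  →  e   [R2 at ε]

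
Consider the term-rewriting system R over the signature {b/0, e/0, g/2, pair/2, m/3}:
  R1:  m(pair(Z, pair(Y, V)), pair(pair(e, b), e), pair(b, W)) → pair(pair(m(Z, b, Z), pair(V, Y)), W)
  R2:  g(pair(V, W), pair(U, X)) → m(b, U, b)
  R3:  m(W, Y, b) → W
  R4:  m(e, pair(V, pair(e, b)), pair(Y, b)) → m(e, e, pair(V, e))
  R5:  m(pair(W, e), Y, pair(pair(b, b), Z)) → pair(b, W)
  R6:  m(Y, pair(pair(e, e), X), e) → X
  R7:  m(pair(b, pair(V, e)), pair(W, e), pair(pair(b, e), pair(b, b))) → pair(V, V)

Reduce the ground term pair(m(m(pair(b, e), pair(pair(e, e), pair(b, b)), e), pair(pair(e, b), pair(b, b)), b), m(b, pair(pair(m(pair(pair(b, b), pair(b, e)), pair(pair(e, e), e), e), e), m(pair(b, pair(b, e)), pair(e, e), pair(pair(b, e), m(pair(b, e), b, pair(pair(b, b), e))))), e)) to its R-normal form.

pair(pair(b, b), pair(b, b))

1. pair(m(m(pair(b, e), pair(pair(e, e), pair(b, b)), e), pair(pair(e, b), pair(b, b)), b), m(b, pair(pair(m(pair(pair(b, b), pair(b, e)), pair(pair(e, e), e), e), e), m(pair(b, pair(b, e)), pair(e, e), pair(pair(b, e), m(pair(b, e), b, pair(pair(b, b), e))))), e))  →  pair(m(pair(b, e), pair(pair(e, e), pair(b, b)), e), m(b, pair(pair(m(pair(pair(b, b), pair(b, e)), pair(pair(e, e), e), e), e), m(pair(b, pair(b, e)), pair(e, e), pair(pair(b, e), m(pair(b, e), b, pair(pair(b, b), e))))), e))   [R3 at 1]
2. pair(m(pair(b, e), pair(pair(e, e), pair(b, b)), e), m(b, pair(pair(m(pair(pair(b, b), pair(b, e)), pair(pair(e, e), e), e), e), m(pair(b, pair(b, e)), pair(e, e), pair(pair(b, e), m(pair(b, e), b, pair(pair(b, b), e))))), e))  →  pair(pair(b, b), m(b, pair(pair(m(pair(pair(b, b), pair(b, e)), pair(pair(e, e), e), e), e), m(pair(b, pair(b, e)), pair(e, e), pair(pair(b, e), m(pair(b, e), b, pair(pair(b, b), e))))), e))   [R6 at 1]
3. pair(pair(b, b), m(b, pair(pair(m(pair(pair(b, b), pair(b, e)), pair(pair(e, e), e), e), e), m(pair(b, pair(b, e)), pair(e, e), pair(pair(b, e), m(pair(b, e), b, pair(pair(b, b), e))))), e))  →  pair(pair(b, b), m(b, pair(pair(e, e), m(pair(b, pair(b, e)), pair(e, e), pair(pair(b, e), m(pair(b, e), b, pair(pair(b, b), e))))), e))   [R6 at 2.2.1.1]
4. pair(pair(b, b), m(b, pair(pair(e, e), m(pair(b, pair(b, e)), pair(e, e), pair(pair(b, e), m(pair(b, e), b, pair(pair(b, b), e))))), e))  →  pair(pair(b, b), m(pair(b, pair(b, e)), pair(e, e), pair(pair(b, e), m(pair(b, e), b, pair(pair(b, b), e)))))   [R6 at 2]
5. pair(pair(b, b), m(pair(b, pair(b, e)), pair(e, e), pair(pair(b, e), m(pair(b, e), b, pair(pair(b, b), e)))))  →  pair(pair(b, b), m(pair(b, pair(b, e)), pair(e, e), pair(pair(b, e), pair(b, b))))   [R5 at 2.3.2]
6. pair(pair(b, b), m(pair(b, pair(b, e)), pair(e, e), pair(pair(b, e), pair(b, b))))  →  pair(pair(b, b), pair(b, b))   [R7 at 2]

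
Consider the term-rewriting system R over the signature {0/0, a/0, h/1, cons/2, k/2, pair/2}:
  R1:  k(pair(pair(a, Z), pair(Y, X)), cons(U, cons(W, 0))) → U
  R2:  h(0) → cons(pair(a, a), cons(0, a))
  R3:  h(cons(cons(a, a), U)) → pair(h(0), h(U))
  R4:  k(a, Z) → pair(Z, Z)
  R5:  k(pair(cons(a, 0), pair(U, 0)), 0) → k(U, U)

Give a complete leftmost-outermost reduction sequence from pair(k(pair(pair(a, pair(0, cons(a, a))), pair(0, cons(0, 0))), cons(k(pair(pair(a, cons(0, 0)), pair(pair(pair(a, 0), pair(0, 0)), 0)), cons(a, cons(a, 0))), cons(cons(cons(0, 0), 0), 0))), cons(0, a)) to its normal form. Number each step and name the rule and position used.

pair(a, cons(0, a))

1. pair(k(pair(pair(a, pair(0, cons(a, a))), pair(0, cons(0, 0))), cons(k(pair(pair(a, cons(0, 0)), pair(pair(pair(a, 0), pair(0, 0)), 0)), cons(a, cons(a, 0))), cons(cons(cons(0, 0), 0), 0))), cons(0, a))  →  pair(k(pair(pair(a, cons(0, 0)), pair(pair(pair(a, 0), pair(0, 0)), 0)), cons(a, cons(a, 0))), cons(0, a))   [R1 at 1]
2. pair(k(pair(pair(a, cons(0, 0)), pair(pair(pair(a, 0), pair(0, 0)), 0)), cons(a, cons(a, 0))), cons(0, a))  →  pair(a, cons(0, a))   [R1 at 1]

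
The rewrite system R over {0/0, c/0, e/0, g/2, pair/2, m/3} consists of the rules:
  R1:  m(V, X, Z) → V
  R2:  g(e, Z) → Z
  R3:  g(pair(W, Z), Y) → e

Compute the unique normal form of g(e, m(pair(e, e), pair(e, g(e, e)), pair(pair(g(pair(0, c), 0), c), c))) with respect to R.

1. g(e, m(pair(e, e), pair(e, g(e, e)), pair(pair(g(pair(0, c), 0), c), c)))  →  m(pair(e, e), pair(e, g(e, e)), pair(pair(g(pair(0, c), 0), c), c))   [R2 at ε]
2. m(pair(e, e), pair(e, g(e, e)), pair(pair(g(pair(0, c), 0), c), c))  →  pair(e, e)   [R1 at ε]

pair(e, e)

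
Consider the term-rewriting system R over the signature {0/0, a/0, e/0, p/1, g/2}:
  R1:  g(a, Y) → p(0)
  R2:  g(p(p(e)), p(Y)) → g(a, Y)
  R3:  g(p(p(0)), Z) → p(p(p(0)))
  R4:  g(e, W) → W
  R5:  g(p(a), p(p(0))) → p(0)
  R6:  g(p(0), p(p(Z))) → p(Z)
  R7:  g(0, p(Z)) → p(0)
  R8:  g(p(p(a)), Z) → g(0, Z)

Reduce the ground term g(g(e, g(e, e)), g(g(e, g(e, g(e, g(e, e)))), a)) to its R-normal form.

1. g(g(e, g(e, e)), g(g(e, g(e, g(e, g(e, e)))), a))  →  g(g(e, e), g(g(e, g(e, g(e, g(e, e)))), a))   [R4 at 1]
2. g(g(e, e), g(g(e, g(e, g(e, g(e, e)))), a))  →  g(e, g(g(e, g(e, g(e, g(e, e)))), a))   [R4 at 1]
3. g(e, g(g(e, g(e, g(e, g(e, e)))), a))  →  g(g(e, g(e, g(e, g(e, e)))), a)   [R4 at ε]
4. g(g(e, g(e, g(e, g(e, e)))), a)  →  g(g(e, g(e, g(e, e))), a)   [R4 at 1]
5. g(g(e, g(e, g(e, e))), a)  →  g(g(e, g(e, e)), a)   [R4 at 1]
6. g(g(e, g(e, e)), a)  →  g(g(e, e), a)   [R4 at 1]
7. g(g(e, e), a)  →  g(e, a)   [R4 at 1]
8. g(e, a)  →  a   [R4 at ε]

a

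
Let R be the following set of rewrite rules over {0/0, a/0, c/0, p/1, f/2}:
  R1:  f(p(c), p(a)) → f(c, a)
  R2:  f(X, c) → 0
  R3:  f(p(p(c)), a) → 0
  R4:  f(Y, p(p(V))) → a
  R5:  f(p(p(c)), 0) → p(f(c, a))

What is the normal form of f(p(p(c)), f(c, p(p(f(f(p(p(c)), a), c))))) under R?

0

1. f(p(p(c)), f(c, p(p(f(f(p(p(c)), a), c)))))  →  f(p(p(c)), a)   [R4 at 2]
2. f(p(p(c)), a)  →  0   [R3 at ε]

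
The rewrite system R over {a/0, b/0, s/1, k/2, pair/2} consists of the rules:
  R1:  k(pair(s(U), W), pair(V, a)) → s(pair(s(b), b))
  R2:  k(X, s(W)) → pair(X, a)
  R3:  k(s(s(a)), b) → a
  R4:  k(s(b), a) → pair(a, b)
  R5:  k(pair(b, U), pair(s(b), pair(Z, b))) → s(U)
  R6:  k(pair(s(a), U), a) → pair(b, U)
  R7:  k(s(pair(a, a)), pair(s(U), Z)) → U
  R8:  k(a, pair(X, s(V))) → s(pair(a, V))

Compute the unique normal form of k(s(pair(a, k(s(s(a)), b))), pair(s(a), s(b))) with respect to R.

a

1. k(s(pair(a, k(s(s(a)), b))), pair(s(a), s(b)))  →  k(s(pair(a, a)), pair(s(a), s(b)))   [R3 at 1.1.2]
2. k(s(pair(a, a)), pair(s(a), s(b)))  →  a   [R7 at ε]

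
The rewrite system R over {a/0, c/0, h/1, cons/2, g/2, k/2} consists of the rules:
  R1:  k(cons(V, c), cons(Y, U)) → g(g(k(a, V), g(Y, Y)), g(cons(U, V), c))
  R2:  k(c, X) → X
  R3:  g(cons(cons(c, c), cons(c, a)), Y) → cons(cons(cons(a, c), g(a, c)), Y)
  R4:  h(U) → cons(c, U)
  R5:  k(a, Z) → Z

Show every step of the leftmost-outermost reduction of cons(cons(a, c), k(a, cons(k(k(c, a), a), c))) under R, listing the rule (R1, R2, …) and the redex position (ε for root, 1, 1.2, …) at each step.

1. cons(cons(a, c), k(a, cons(k(k(c, a), a), c)))  →  cons(cons(a, c), cons(k(k(c, a), a), c))   [R5 at 2]
2. cons(cons(a, c), cons(k(k(c, a), a), c))  →  cons(cons(a, c), cons(k(a, a), c))   [R2 at 2.1.1]
3. cons(cons(a, c), cons(k(a, a), c))  →  cons(cons(a, c), cons(a, c))   [R5 at 2.1]

cons(cons(a, c), cons(a, c))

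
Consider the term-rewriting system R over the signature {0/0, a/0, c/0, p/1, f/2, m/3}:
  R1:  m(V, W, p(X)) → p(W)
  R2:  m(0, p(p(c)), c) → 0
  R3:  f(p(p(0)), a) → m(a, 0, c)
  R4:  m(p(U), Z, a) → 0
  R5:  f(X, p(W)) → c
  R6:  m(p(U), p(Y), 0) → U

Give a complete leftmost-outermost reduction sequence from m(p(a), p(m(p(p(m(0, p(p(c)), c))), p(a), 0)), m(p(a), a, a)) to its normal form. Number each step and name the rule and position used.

1. m(p(a), p(m(p(p(m(0, p(p(c)), c))), p(a), 0)), m(p(a), a, a))  →  m(p(a), p(p(m(0, p(p(c)), c))), m(p(a), a, a))   [R6 at 2.1]
2. m(p(a), p(p(m(0, p(p(c)), c))), m(p(a), a, a))  →  m(p(a), p(p(0)), m(p(a), a, a))   [R2 at 2.1.1]
3. m(p(a), p(p(0)), m(p(a), a, a))  →  m(p(a), p(p(0)), 0)   [R4 at 3]
4. m(p(a), p(p(0)), 0)  →  a   [R6 at ε]

a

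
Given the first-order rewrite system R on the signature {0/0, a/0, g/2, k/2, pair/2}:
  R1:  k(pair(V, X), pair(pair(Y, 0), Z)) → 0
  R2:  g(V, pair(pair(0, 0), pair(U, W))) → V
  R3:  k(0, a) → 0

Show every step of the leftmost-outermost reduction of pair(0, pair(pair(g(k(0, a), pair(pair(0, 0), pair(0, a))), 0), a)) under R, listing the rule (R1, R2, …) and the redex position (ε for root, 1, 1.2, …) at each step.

1. pair(0, pair(pair(g(k(0, a), pair(pair(0, 0), pair(0, a))), 0), a))  →  pair(0, pair(pair(k(0, a), 0), a))   [R2 at 2.1.1]
2. pair(0, pair(pair(k(0, a), 0), a))  →  pair(0, pair(pair(0, 0), a))   [R3 at 2.1.1]

pair(0, pair(pair(0, 0), a))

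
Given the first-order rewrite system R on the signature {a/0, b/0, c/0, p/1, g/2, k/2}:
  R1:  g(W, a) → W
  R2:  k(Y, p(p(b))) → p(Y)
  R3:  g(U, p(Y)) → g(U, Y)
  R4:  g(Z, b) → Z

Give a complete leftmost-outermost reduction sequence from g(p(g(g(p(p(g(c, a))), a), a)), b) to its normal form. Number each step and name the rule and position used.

p(p(p(c)))

1. g(p(g(g(p(p(g(c, a))), a), a)), b)  →  p(g(g(p(p(g(c, a))), a), a))   [R4 at ε]
2. p(g(g(p(p(g(c, a))), a), a))  →  p(g(p(p(g(c, a))), a))   [R1 at 1]
3. p(g(p(p(g(c, a))), a))  →  p(p(p(g(c, a))))   [R1 at 1]
4. p(p(p(g(c, a))))  →  p(p(p(c)))   [R1 at 1.1.1]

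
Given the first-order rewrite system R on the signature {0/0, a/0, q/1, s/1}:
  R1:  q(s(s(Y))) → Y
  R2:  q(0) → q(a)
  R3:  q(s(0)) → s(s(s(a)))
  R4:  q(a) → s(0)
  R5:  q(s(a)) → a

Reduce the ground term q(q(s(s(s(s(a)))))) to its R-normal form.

1. q(q(s(s(s(s(a))))))  →  q(s(s(a)))   [R1 at 1]
2. q(s(s(a)))  →  a   [R1 at ε]

a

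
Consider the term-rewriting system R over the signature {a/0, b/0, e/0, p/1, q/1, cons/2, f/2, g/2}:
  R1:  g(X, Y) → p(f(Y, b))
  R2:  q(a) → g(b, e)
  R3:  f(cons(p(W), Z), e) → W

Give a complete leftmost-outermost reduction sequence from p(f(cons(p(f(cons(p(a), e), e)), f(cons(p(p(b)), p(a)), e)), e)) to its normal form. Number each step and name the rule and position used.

p(a)

1. p(f(cons(p(f(cons(p(a), e), e)), f(cons(p(p(b)), p(a)), e)), e))  →  p(f(cons(p(a), e), e))   [R3 at 1]
2. p(f(cons(p(a), e), e))  →  p(a)   [R3 at 1]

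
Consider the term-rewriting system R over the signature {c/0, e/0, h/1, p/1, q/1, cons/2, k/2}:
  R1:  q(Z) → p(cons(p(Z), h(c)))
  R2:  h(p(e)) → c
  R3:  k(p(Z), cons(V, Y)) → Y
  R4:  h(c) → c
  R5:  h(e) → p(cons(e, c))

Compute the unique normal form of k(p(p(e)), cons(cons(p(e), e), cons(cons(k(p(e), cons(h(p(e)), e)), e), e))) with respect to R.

1. k(p(p(e)), cons(cons(p(e), e), cons(cons(k(p(e), cons(h(p(e)), e)), e), e)))  →  cons(cons(k(p(e), cons(h(p(e)), e)), e), e)   [R3 at ε]
2. cons(cons(k(p(e), cons(h(p(e)), e)), e), e)  →  cons(cons(e, e), e)   [R3 at 1.1]

cons(cons(e, e), e)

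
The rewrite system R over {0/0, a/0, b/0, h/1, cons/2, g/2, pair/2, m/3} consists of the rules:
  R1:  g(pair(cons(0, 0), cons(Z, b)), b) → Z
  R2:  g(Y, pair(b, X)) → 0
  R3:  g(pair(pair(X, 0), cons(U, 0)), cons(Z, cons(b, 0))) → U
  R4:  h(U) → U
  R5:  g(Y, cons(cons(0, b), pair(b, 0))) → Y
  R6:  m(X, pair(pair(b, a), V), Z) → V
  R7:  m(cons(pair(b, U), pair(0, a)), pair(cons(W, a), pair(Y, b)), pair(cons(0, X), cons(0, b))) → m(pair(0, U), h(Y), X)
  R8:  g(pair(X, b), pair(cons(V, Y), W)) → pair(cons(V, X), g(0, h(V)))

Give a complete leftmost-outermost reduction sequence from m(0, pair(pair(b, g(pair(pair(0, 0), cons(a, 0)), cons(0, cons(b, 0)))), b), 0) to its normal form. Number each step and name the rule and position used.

b

1. m(0, pair(pair(b, g(pair(pair(0, 0), cons(a, 0)), cons(0, cons(b, 0)))), b), 0)  →  m(0, pair(pair(b, a), b), 0)   [R3 at 2.1.2]
2. m(0, pair(pair(b, a), b), 0)  →  b   [R6 at ε]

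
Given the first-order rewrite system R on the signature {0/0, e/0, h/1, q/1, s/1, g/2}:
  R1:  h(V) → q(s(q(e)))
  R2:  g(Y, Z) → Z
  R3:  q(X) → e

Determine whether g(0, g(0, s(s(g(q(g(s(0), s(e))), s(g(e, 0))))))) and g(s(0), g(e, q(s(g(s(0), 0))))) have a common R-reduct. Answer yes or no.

no — NF(t₁) = s(s(s(0))), NF(t₂) = e

Reduce t₁ = g(0, g(0, s(s(g(q(g(s(0), s(e))), s(g(e, 0))))))):
1. g(0, g(0, s(s(g(q(g(s(0), s(e))), s(g(e, 0)))))))  →  g(0, s(s(g(q(g(s(0), s(e))), s(g(e, 0))))))   [R2 at ε]
2. g(0, s(s(g(q(g(s(0), s(e))), s(g(e, 0))))))  →  s(s(g(q(g(s(0), s(e))), s(g(e, 0)))))   [R2 at ε]
3. s(s(g(q(g(s(0), s(e))), s(g(e, 0)))))  →  s(s(s(g(e, 0))))   [R2 at 1.1]
4. s(s(s(g(e, 0))))  →  s(s(s(0)))   [R2 at 1.1.1]

Reduce t₂ = g(s(0), g(e, q(s(g(s(0), 0))))):
1. g(s(0), g(e, q(s(g(s(0), 0)))))  →  g(e, q(s(g(s(0), 0))))   [R2 at ε]
2. g(e, q(s(g(s(0), 0))))  →  q(s(g(s(0), 0)))   [R2 at ε]
3. q(s(g(s(0), 0)))  →  e   [R3 at ε]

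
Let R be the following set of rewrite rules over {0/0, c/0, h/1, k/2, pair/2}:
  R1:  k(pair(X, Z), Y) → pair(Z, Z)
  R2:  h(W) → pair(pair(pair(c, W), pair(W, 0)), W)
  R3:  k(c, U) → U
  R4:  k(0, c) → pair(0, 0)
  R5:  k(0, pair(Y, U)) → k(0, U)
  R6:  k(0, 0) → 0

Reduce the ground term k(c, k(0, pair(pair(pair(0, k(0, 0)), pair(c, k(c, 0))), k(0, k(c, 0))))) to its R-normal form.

1. k(c, k(0, pair(pair(pair(0, k(0, 0)), pair(c, k(c, 0))), k(0, k(c, 0)))))  →  k(0, pair(pair(pair(0, k(0, 0)), pair(c, k(c, 0))), k(0, k(c, 0))))   [R3 at ε]
2. k(0, pair(pair(pair(0, k(0, 0)), pair(c, k(c, 0))), k(0, k(c, 0))))  →  k(0, k(0, k(c, 0)))   [R5 at ε]
3. k(0, k(0, k(c, 0)))  →  k(0, k(0, 0))   [R3 at 2.2]
4. k(0, k(0, 0))  →  k(0, 0)   [R6 at 2]
5. k(0, 0)  →  0   [R6 at ε]

0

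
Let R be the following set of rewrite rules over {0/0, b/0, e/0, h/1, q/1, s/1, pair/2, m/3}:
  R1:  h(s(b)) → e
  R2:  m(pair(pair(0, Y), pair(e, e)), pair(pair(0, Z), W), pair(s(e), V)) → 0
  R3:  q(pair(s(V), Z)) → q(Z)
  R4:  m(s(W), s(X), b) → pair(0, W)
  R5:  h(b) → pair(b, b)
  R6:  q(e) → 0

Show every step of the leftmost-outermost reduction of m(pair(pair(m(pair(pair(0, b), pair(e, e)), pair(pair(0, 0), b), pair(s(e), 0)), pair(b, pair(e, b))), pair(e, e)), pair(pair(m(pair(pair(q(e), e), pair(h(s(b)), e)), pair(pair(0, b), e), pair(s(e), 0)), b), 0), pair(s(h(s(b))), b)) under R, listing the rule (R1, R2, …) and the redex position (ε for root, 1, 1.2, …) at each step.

1. m(pair(pair(m(pair(pair(0, b), pair(e, e)), pair(pair(0, 0), b), pair(s(e), 0)), pair(b, pair(e, b))), pair(e, e)), pair(pair(m(pair(pair(q(e), e), pair(h(s(b)), e)), pair(pair(0, b), e), pair(s(e), 0)), b), 0), pair(s(h(s(b))), b))  →  m(pair(pair(0, pair(b, pair(e, b))), pair(e, e)), pair(pair(m(pair(pair(q(e), e), pair(h(s(b)), e)), pair(pair(0, b), e), pair(s(e), 0)), b), 0), pair(s(h(s(b))), b))   [R2 at 1.1.1]
2. m(pair(pair(0, pair(b, pair(e, b))), pair(e, e)), pair(pair(m(pair(pair(q(e), e), pair(h(s(b)), e)), pair(pair(0, b), e), pair(s(e), 0)), b), 0), pair(s(h(s(b))), b))  →  m(pair(pair(0, pair(b, pair(e, b))), pair(e, e)), pair(pair(m(pair(pair(0, e), pair(h(s(b)), e)), pair(pair(0, b), e), pair(s(e), 0)), b), 0), pair(s(h(s(b))), b))   [R6 at 2.1.1.1.1.1]
3. m(pair(pair(0, pair(b, pair(e, b))), pair(e, e)), pair(pair(m(pair(pair(0, e), pair(h(s(b)), e)), pair(pair(0, b), e), pair(s(e), 0)), b), 0), pair(s(h(s(b))), b))  →  m(pair(pair(0, pair(b, pair(e, b))), pair(e, e)), pair(pair(m(pair(pair(0, e), pair(e, e)), pair(pair(0, b), e), pair(s(e), 0)), b), 0), pair(s(h(s(b))), b))   [R1 at 2.1.1.1.2.1]
4. m(pair(pair(0, pair(b, pair(e, b))), pair(e, e)), pair(pair(m(pair(pair(0, e), pair(e, e)), pair(pair(0, b), e), pair(s(e), 0)), b), 0), pair(s(h(s(b))), b))  →  m(pair(pair(0, pair(b, pair(e, b))), pair(e, e)), pair(pair(0, b), 0), pair(s(h(s(b))), b))   [R2 at 2.1.1]
5. m(pair(pair(0, pair(b, pair(e, b))), pair(e, e)), pair(pair(0, b), 0), pair(s(h(s(b))), b))  →  m(pair(pair(0, pair(b, pair(e, b))), pair(e, e)), pair(pair(0, b), 0), pair(s(e), b))   [R1 at 3.1.1]
6. m(pair(pair(0, pair(b, pair(e, b))), pair(e, e)), pair(pair(0, b), 0), pair(s(e), b))  →  0   [R2 at ε]

0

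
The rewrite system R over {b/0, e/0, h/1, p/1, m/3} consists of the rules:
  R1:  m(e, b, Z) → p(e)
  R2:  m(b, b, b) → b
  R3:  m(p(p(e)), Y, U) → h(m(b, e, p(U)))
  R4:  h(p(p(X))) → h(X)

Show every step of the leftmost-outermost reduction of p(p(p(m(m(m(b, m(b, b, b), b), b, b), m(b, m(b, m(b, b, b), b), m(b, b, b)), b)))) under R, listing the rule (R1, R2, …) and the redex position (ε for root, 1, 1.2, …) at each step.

1. p(p(p(m(m(m(b, m(b, b, b), b), b, b), m(b, m(b, m(b, b, b), b), m(b, b, b)), b))))  →  p(p(p(m(m(m(b, b, b), b, b), m(b, m(b, m(b, b, b), b), m(b, b, b)), b))))   [R2 at 1.1.1.1.1.2]
2. p(p(p(m(m(m(b, b, b), b, b), m(b, m(b, m(b, b, b), b), m(b, b, b)), b))))  →  p(p(p(m(m(b, b, b), m(b, m(b, m(b, b, b), b), m(b, b, b)), b))))   [R2 at 1.1.1.1.1]
3. p(p(p(m(m(b, b, b), m(b, m(b, m(b, b, b), b), m(b, b, b)), b))))  →  p(p(p(m(b, m(b, m(b, m(b, b, b), b), m(b, b, b)), b))))   [R2 at 1.1.1.1]
4. p(p(p(m(b, m(b, m(b, m(b, b, b), b), m(b, b, b)), b))))  →  p(p(p(m(b, m(b, m(b, b, b), m(b, b, b)), b))))   [R2 at 1.1.1.2.2.2]
5. p(p(p(m(b, m(b, m(b, b, b), m(b, b, b)), b))))  →  p(p(p(m(b, m(b, b, m(b, b, b)), b))))   [R2 at 1.1.1.2.2]
6. p(p(p(m(b, m(b, b, m(b, b, b)), b))))  →  p(p(p(m(b, m(b, b, b), b))))   [R2 at 1.1.1.2.3]
7. p(p(p(m(b, m(b, b, b), b))))  →  p(p(p(m(b, b, b))))   [R2 at 1.1.1.2]
8. p(p(p(m(b, b, b))))  →  p(p(p(b)))   [R2 at 1.1.1]

p(p(p(b)))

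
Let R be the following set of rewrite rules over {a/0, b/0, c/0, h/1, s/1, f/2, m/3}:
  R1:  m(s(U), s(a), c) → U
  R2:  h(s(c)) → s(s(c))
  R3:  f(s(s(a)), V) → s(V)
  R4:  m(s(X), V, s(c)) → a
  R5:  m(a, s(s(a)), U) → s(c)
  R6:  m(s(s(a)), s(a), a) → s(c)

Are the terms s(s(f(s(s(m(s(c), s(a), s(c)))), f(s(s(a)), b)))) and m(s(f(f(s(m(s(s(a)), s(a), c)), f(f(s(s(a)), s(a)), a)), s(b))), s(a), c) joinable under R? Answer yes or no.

no — NF(t₁) = s(s(s(s(b)))), NF(t₂) = s(s(b))

Reduce t₁ = s(s(f(s(s(m(s(c), s(a), s(c)))), f(s(s(a)), b)))):
1. s(s(f(s(s(m(s(c), s(a), s(c)))), f(s(s(a)), b))))  →  s(s(f(s(s(a)), f(s(s(a)), b))))   [R4 at 1.1.1.1.1]
2. s(s(f(s(s(a)), f(s(s(a)), b))))  →  s(s(s(f(s(s(a)), b))))   [R3 at 1.1]
3. s(s(s(f(s(s(a)), b))))  →  s(s(s(s(b))))   [R3 at 1.1.1]

Reduce t₂ = m(s(f(f(s(m(s(s(a)), s(a), c)), f(f(s(s(a)), s(a)), a)), s(b))), s(a), c):
1. m(s(f(f(s(m(s(s(a)), s(a), c)), f(f(s(s(a)), s(a)), a)), s(b))), s(a), c)  →  f(f(s(m(s(s(a)), s(a), c)), f(f(s(s(a)), s(a)), a)), s(b))   [R1 at ε]
2. f(f(s(m(s(s(a)), s(a), c)), f(f(s(s(a)), s(a)), a)), s(b))  →  f(f(s(s(a)), f(f(s(s(a)), s(a)), a)), s(b))   [R1 at 1.1.1]
3. f(f(s(s(a)), f(f(s(s(a)), s(a)), a)), s(b))  →  f(s(f(f(s(s(a)), s(a)), a)), s(b))   [R3 at 1]
4. f(s(f(f(s(s(a)), s(a)), a)), s(b))  →  f(s(f(s(s(a)), a)), s(b))   [R3 at 1.1.1]
5. f(s(f(s(s(a)), a)), s(b))  →  f(s(s(a)), s(b))   [R3 at 1.1]
6. f(s(s(a)), s(b))  →  s(s(b))   [R3 at ε]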